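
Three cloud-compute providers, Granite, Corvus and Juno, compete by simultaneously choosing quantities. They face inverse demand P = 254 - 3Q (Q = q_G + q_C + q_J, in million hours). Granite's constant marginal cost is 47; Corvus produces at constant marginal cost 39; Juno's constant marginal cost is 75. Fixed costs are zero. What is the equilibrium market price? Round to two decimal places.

Granite's profit: π_G = (254 - 3Q)q_G - (47q_G). Setting ∂π_G/∂q_G = 0: 207 - 6q_G - 3(q_C + q_J) = 0.
Corvus's profit: π_C = (254 - 3Q)q_C - (39q_C). Setting ∂π_C/∂q_C = 0: 215 - 6q_C - 3(q_G + q_J) = 0.
Juno's first-order condition: 179 - 6q_J - 3(q_G + q_C) = 0.
Adding the 3 first-order conditions: 601 − 12Q = 0, so Q = 601/12.
Back-substituting: q_G = (207 − 601/4)/3 = 227/12, q_C = (215 − 601/4)/3 = 259/12, q_J = (179 − 601/4)/3 = 115/12.
Total output Q = 601/12, so price P = 254 - 3·(601/12) = 415/4.

103.75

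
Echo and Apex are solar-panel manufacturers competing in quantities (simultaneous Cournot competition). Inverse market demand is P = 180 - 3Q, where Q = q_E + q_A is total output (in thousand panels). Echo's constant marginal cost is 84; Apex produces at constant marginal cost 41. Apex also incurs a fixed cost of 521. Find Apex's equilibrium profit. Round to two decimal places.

705.81

Echo's profit: π_E = (180 - 3Q)q_E - (84q_E). Setting ∂π_E/∂q_E = 0: 96 - 6q_E - 3(q_A) = 0.
Apex's first-order condition: 139 - 6q_A - 3(q_E) = 0.
Rearranging gives the reaction functions q_E = (96 - 3q_A)/6 and q_A = (139 - 3q_E)/6.
Substituting one into the other gives q_E = 53/9 and q_A = 182/9.
Price P = 180 - 3·(235/9) = 305/3.
Apex's profit: (305/3 - 41)·(182/9) - 521 = 705.8148.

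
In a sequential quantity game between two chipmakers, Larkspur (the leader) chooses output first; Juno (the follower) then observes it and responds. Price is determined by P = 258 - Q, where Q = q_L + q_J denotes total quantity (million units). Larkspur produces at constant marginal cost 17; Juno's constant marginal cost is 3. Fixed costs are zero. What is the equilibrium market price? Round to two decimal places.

73.75

Solve by backward induction. Given q_L, the follower Juno maximises π_J = (258 - q_L - q_J)q_J - 3q_J.
∂π_J/∂q_J = 255 - q_L - 2q_J = 0 gives the reaction function q_J = (255 - q_L)/2.
Larkspur substitutes q_J(q_L) into its own profit: π_L = q_L(258 - q_L - (255 - q_L)/2) - 17q_L = (261/2 - (1/2)q_L)q_L - 17q_L.
Leader FOC: 227/2 - q_L = 0, so q_L = 227/2.
Then q_J = (255 - 227/2)/2 = 283/4.
Total output Q = 737/4, so price P = 258 - 737/4 = 295/4.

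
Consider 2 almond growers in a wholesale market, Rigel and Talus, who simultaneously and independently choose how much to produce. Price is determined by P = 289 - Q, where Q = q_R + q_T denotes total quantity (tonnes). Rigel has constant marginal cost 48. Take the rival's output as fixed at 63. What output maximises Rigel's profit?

89

With the rival's output fixed at 63, Rigel's profit is π_R = (289 - 63 - q_R)q_R - (48q_R) = (226 - q_R)q_R - (48q_R).
∂π_R/∂q_R = 178 - 2q_R = 0, so q_R = 89.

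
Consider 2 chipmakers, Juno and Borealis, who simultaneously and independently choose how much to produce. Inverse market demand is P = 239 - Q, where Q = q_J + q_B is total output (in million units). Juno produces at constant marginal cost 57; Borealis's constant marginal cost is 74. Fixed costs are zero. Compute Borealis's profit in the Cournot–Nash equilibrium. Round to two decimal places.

Juno's profit: π_J = (239 - Q)q_J - (57q_J). Setting ∂π_J/∂q_J = 0: 182 - 2q_J - (q_B) = 0.
Borealis's first-order condition: 165 - 2q_B - (q_J) = 0.
Best responses: q_J = (182 - q_B)/2, q_B = (165 - q_J)/2.
Substituting one into the other gives q_J = 199/3 and q_B = 148/3.
Price P = 239 - 347/3 = 370/3.
Borealis's profit: (370/3 - 74)·(148/3) = 2433.7778.

2433.78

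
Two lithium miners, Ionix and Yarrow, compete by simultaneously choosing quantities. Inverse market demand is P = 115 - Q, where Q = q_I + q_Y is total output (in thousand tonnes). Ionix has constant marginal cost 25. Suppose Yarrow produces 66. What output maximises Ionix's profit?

With the rival's output fixed at 66, Ionix's profit is π_I = (115 - 66 - q_I)q_I - (25q_I) = (49 - q_I)q_I - (25q_I).
∂π_I/∂q_I = 24 - 2q_I = 0, so q_I = 12.

12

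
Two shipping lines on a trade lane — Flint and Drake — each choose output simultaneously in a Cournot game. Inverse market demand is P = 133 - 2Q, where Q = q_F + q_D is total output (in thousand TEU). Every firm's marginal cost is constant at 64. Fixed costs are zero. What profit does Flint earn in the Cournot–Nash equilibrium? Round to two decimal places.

264.50

Each firm earns π_i = (133 - 2Q)q_i - 64q_i.
Setting ∂π_i/∂q_i = 0 with rivals' quantities fixed: 69 - 4q_i - 2q_j = 0.
By symmetry each firm produces the same amount; substituting q_j = q_i yields q_i = 69/6 = 23/2.
Price P = 133 - 2·23 = 87.
Flint's profit: (87 - 64)·(23/2) = 529/2.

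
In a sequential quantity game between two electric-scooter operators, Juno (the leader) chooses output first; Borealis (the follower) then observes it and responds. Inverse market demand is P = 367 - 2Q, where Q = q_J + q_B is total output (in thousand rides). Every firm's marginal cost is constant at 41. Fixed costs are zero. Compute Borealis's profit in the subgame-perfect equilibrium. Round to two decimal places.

The follower Borealis best-responds to any q_J: π_B = (367 - 2Q)q_B - 41q_B.
Follower FOC: 326 - 2q_J - 4q_B = 0, so q_B(q_J) = (326 - 2q_J)/4.
Juno substitutes q_B(q_J) into its own profit: π_J = q_J(367 - 2q_J - (326 - 2q_J)/2) - 41q_J = (204 - q_J)q_J - 41q_J.
The leader's first-order condition 163 - 2q_J = 0 yields q_J = 163/2.
Then q_B = (326 - 2·(163/2))/4 = 163/4.
Price P = 367 - 2·(489/4) = 245/2.
Borealis's profit: (245/2 - 41)·(163/4) = 3321.1250.

3321.13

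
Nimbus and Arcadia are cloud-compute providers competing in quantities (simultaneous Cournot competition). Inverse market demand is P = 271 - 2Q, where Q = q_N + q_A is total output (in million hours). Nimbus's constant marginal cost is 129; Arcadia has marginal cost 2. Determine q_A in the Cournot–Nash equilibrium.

66

Nimbus's profit: π_N = (271 - 2Q)q_N - (129q_N). Setting ∂π_N/∂q_N = 0: 142 - 4q_N - 2(q_A) = 0.
Arcadia's profit: π_A = (271 - 2Q)q_A - (2q_A). Setting ∂π_A/∂q_A = 0: 269 - 4q_A - 2(q_N) = 0.
Best responses: q_N = (142 - 2q_A)/4, q_A = (269 - 2q_N)/4.
Substituting one into the other gives q_N = 5/2 and q_A = 66.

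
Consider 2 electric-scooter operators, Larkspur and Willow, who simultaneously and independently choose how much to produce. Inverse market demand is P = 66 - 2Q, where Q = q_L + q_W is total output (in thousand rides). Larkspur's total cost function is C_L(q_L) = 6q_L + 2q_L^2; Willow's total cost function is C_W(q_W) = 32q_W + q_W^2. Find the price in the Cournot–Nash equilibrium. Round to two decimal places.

45.82

Larkspur's profit: π_L = (66 - 2Q)q_L - (6q_L + 2q_L²). Setting ∂π_L/∂q_L = 0: 60 - 8q_L - 2(q_W) = 0.
Willow's profit: π_W = (66 - 2Q)q_W - (32q_W + q_W²). Setting ∂π_W/∂q_W = 0: 34 - 6q_W - 2(q_L) = 0.
Best responses: q_L = (60 - 2q_W)/8, q_W = (34 - 2q_L)/6.
Solving the pair: q_L = 73/11, q_W = 38/11.
Total output Q = 111/11, so price P = 66 - 2·(111/11) = 504/11.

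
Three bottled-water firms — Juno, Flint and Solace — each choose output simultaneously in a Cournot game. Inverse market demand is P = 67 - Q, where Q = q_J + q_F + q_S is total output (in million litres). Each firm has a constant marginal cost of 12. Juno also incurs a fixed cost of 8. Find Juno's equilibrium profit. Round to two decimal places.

Each firm earns π_i = (67 - Q)q_i - 12q_i.
Setting ∂π_i/∂q_i = 0 with rivals' quantities fixed: 55 - 2q_i - Σ_{j≠i} q_j = 0.
With identical firms every q_j equals q_i, so Σ_{j≠i} q_j = 2q_i and 55 = 4q_i, giving q_i = 55/4.
Price P = 67 - 165/4 = 103/4.
Juno's profit: (103/4 - 12)·(55/4) - 8 = 181.0625.

181.06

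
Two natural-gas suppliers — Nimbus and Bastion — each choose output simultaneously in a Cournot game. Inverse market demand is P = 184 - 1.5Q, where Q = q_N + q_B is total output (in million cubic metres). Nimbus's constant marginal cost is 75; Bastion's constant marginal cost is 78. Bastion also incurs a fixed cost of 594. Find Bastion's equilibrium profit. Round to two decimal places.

Nimbus's profit: π_N = (184 - 1.5Q)q_N - (75q_N). Setting ∂π_N/∂q_N = 0: 109 - 3q_N - (3/2)(q_B) = 0.
Bastion's first-order condition: 106 - 3q_B - (3/2)(q_N) = 0.
Best responses: q_N = (109 - (3/2)q_B)/3, q_B = (106 - (3/2)q_N)/3.
Substituting one into the other gives q_N = 224/9 and q_B = 206/9.
Price P = 184 - (3/2)·(430/9) = 337/3.
Bastion's profit: (337/3 - 78)·(206/9) - 594 = 191.8519.

191.85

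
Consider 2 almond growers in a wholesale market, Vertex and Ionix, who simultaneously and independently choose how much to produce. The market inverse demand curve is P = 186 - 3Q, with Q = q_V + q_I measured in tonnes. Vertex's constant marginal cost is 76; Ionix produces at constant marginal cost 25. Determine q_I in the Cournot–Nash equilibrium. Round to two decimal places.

Vertex's profit: π_V = (186 - 3Q)q_V - (76q_V). Setting ∂π_V/∂q_V = 0: 110 - 6q_V - 3(q_I) = 0.
Ionix's first-order condition: 161 - 6q_I - 3(q_V) = 0.
Best responses: q_V = (110 - 3q_I)/6, q_I = (161 - 3q_V)/6.
Substituting one into the other gives q_V = 59/9 and q_I = 212/9.

23.56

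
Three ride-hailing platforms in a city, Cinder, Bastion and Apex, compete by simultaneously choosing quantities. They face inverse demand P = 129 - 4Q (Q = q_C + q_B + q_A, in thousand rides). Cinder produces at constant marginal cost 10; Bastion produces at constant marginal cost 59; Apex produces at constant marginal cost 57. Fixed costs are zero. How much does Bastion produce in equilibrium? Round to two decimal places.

Cinder's profit: π_C = (129 - 4Q)q_C - (10q_C). Setting ∂π_C/∂q_C = 0: 119 - 8q_C - 4(q_B + q_A) = 0.
Bastion's first-order condition: 70 - 8q_B - 4(q_C + q_A) = 0.
Apex's profit: π_A = (129 - 4Q)q_A - (57q_A). Setting ∂π_A/∂q_A = 0: 72 - 8q_A - 4(q_C + q_B) = 0.
Adding the 3 first-order conditions: 261 − 16Q = 0, so Q = 261/16.
Back-substituting: q_C = (119 − 261/4)/4 = 215/16, q_B = (70 − 261/4)/4 = 19/16, q_A = (72 − 261/4)/4 = 27/16.

1.19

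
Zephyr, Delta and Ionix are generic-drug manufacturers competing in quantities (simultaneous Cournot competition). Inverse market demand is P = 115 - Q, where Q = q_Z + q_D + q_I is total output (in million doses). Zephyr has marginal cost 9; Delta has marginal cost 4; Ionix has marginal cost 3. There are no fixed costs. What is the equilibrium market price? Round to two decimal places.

Zephyr's profit: π_Z = (115 - Q)q_Z - (9q_Z). Setting ∂π_Z/∂q_Z = 0: 106 - 2q_Z - (q_D + q_I) = 0.
Delta's profit: π_D = (115 - Q)q_D - (4q_D). Setting ∂π_D/∂q_D = 0: 111 - 2q_D - (q_Z + q_I) = 0.
Ionix's profit: π_I = (115 - Q)q_I - (3q_I). Setting ∂π_I/∂q_I = 0: 112 - 2q_I - (q_Z + q_D) = 0.
Summing all 3 equations gives 329 − 4Q = 0, hence Q = 329/4.
Back-substituting: q_Z = (106 − 329/4) = 95/4, q_D = (111 − 329/4) = 115/4, q_I = (112 − 329/4) = 119/4.
Total output Q = 329/4, so price P = 115 - 329/4 = 131/4.

32.75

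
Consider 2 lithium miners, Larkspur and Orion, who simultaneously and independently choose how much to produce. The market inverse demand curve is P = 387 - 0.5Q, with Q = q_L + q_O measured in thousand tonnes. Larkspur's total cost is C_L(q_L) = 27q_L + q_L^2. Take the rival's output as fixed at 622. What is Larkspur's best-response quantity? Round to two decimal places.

With the rival's output fixed at 622, Larkspur's profit is π_L = (387 - (1/2)·622 - (1/2)q_L)q_L - (27q_L + q_L²) = (76 - (1/2)q_L)q_L - (27q_L + q_L²).
∂π_L/∂q_L = 49 - 3q_L = 0, so q_L = 49/3.

16.33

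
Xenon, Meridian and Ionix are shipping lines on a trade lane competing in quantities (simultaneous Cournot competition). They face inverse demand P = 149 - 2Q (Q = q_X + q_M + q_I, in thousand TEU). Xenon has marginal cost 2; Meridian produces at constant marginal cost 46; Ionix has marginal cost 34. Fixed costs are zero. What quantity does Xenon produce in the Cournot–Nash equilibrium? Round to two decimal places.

Xenon's profit: π_X = (149 - 2Q)q_X - (2q_X). Setting ∂π_X/∂q_X = 0: 147 - 4q_X - 2(q_M + q_I) = 0.
Meridian's profit: π_M = (149 - 2Q)q_M - (46q_M). Setting ∂π_M/∂q_M = 0: 103 - 4q_M - 2(q_X + q_I) = 0.
Ionix's first-order condition: 115 - 4q_I - 2(q_X + q_M) = 0.
Summing all 3 equations gives 365 − 8Q = 0, hence Q = 365/8.
Back-substituting: q_X = (147 − 365/4)/2 = 223/8, q_M = (103 − 365/4)/2 = 47/8, q_I = (115 − 365/4)/2 = 95/8.

27.88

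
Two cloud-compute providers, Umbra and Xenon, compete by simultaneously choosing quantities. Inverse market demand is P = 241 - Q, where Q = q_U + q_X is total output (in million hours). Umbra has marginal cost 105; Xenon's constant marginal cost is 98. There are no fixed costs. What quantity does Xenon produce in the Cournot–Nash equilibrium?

Umbra's profit: π_U = (241 - Q)q_U - (105q_U). Setting ∂π_U/∂q_U = 0: 136 - 2q_U - (q_X) = 0.
Xenon's first-order condition: 143 - 2q_X - (q_U) = 0.
So q_U = (136 - q_X)/2 and q_X = (143 - q_U)/2.
Solving the pair: q_U = 43, q_X = 50.

50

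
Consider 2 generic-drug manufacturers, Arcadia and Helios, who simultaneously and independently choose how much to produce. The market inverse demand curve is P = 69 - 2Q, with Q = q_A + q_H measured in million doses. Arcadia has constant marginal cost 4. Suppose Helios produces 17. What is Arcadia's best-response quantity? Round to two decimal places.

7.75

With the rival's output fixed at 17, Arcadia's profit is π_A = (69 - 2·17 - 2q_A)q_A - (4q_A) = (35 - 2q_A)q_A - (4q_A).
∂π_A/∂q_A = 31 - 4q_A = 0, so q_A = 31/4.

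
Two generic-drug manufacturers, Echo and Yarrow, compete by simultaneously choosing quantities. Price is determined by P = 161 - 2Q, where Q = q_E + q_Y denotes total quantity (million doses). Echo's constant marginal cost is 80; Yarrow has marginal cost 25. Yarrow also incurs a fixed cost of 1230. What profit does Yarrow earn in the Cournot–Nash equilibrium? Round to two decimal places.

796.72

Echo's profit: π_E = (161 - 2Q)q_E - (80q_E). Setting ∂π_E/∂q_E = 0: 81 - 4q_E - 2(q_Y) = 0.
Yarrow's profit: π_Y = (161 - 2Q)q_Y - (25q_Y). Setting ∂π_Y/∂q_Y = 0: 136 - 4q_Y - 2(q_E) = 0.
Rearranging gives the reaction functions q_E = (81 - 2q_Y)/4 and q_Y = (136 - 2q_E)/4.
Substituting one into the other gives q_E = 13/3 and q_Y = 191/6.
Price P = 161 - 2·(217/6) = 266/3.
Yarrow's profit: (266/3 - 25)·(191/6) - 1230 = 796.7222.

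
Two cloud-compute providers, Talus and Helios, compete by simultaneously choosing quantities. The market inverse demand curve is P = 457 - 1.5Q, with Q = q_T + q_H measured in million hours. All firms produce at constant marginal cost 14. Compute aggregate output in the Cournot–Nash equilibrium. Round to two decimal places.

Each firm earns π_i = (457 - 1.5Q)q_i - 14q_i.
Setting ∂π_i/∂q_i = 0 with rivals' quantities fixed: 443 - 3q_i - (3/2)q_j = 0.
By symmetry each firm produces the same amount; substituting q_j = q_i yields q_i = 443/(9/2) = 886/9.
Total output Q = 886/9 + 886/9 = 1772/9.

196.89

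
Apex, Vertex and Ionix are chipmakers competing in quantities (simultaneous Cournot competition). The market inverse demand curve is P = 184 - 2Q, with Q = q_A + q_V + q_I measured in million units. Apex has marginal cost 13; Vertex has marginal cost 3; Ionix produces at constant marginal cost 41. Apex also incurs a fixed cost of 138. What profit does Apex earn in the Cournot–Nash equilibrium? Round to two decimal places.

Apex's profit: π_A = (184 - 2Q)q_A - (13q_A). Setting ∂π_A/∂q_A = 0: 171 - 4q_A - 2(q_V + q_I) = 0.
Vertex's first-order condition: 181 - 4q_V - 2(q_A + q_I) = 0.
Ionix's first-order condition: 143 - 4q_I - 2(q_A + q_V) = 0.
Adding the 3 conditions: 495 − 4Q − 4Q = 0, i.e. Q = 495/8.
Back-substituting: q_A = (171 − 495/4)/2 = 189/8, q_V = (181 − 495/4)/2 = 229/8, q_I = (143 − 495/4)/2 = 77/8.
Price P = 184 - 2·(495/8) = 241/4.
Apex's profit: (241/4 - 13)·(189/8) - 138 = 978.2813.

978.28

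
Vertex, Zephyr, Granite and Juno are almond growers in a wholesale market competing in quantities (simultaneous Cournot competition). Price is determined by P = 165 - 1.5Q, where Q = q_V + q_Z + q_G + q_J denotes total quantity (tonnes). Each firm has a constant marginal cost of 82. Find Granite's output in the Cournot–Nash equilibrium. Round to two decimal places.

11.07

A representative firm's profit is π_i = q_i(165 - 1.5Q) - 82q_i.
Setting ∂π_i/∂q_i = 0 with rivals' quantities fixed: 83 - 3q_i - (3/2)·Σ_{j≠i} q_j = 0.
By symmetry each firm produces the same amount; substituting Σ_{j≠i} q_j = 3q_i yields q_i = 83/(15/2) = 166/15.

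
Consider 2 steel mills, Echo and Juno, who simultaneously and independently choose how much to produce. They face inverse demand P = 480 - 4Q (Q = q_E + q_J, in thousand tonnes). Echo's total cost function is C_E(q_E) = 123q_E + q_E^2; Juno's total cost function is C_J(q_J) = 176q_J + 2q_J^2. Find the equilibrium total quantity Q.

Echo's profit: π_E = (480 - 4Q)q_E - (123q_E + q_E²). Setting ∂π_E/∂q_E = 0: 357 - 10q_E - 4(q_J) = 0.
Juno's first-order condition: 304 - 12q_J - 4(q_E) = 0.
So q_E = (357 - 4q_J)/10 and q_J = (304 - 4q_E)/12.
Solving the pair: q_E = 59/2, q_J = 31/2.
Total output Q = 59/2 + 31/2 = 45.

45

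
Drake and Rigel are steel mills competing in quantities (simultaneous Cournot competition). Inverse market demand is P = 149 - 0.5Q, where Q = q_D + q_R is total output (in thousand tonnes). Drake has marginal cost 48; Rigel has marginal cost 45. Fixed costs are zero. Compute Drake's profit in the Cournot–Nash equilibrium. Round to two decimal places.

2134.22

Drake's profit: π_D = (149 - 0.5Q)q_D - (48q_D). Setting ∂π_D/∂q_D = 0: 101 - q_D - (1/2)(q_R) = 0.
Rigel's profit: π_R = (149 - 0.5Q)q_R - (45q_R). Setting ∂π_R/∂q_R = 0: 104 - q_R - (1/2)(q_D) = 0.
Best responses: q_D = (101 - (1/2)q_R), q_R = (104 - (1/2)q_D).
Substituting one into the other gives q_D = 196/3 and q_R = 214/3.
Price P = 149 - (1/2)·(410/3) = 242/3.
Drake's profit: (242/3 - 48)·(196/3) = 2134.2222.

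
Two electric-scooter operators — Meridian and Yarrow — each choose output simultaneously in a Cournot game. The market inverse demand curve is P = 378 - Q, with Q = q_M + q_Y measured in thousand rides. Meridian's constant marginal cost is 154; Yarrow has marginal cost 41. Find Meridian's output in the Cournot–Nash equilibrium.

37

Meridian's profit: π_M = (378 - Q)q_M - (154q_M). Setting ∂π_M/∂q_M = 0: 224 - 2q_M - (q_Y) = 0.
Yarrow's first-order condition: 337 - 2q_Y - (q_M) = 0.
So q_M = (224 - q_Y)/2 and q_Y = (337 - q_M)/2.
Solving the pair: q_M = 37, q_Y = 150.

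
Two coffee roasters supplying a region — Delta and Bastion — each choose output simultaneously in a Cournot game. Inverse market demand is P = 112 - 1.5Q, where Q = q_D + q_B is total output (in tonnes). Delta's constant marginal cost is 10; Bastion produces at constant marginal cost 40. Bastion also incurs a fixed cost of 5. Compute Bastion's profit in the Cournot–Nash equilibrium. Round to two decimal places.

125.67

Delta's profit: π_D = (112 - 1.5Q)q_D - (10q_D). Setting ∂π_D/∂q_D = 0: 102 - 3q_D - (3/2)(q_B) = 0.
Bastion's profit: π_B = (112 - 1.5Q)q_B - (40q_B). Setting ∂π_B/∂q_B = 0: 72 - 3q_B - (3/2)(q_D) = 0.
Rearranging gives the reaction functions q_D = (102 - (3/2)q_B)/3 and q_B = (72 - (3/2)q_D)/3.
Solving the pair: q_D = 88/3, q_B = 28/3.
Price P = 112 - (3/2)·(116/3) = 54.
Bastion's profit: (54 - 40)·(28/3) - 5 = 377/3.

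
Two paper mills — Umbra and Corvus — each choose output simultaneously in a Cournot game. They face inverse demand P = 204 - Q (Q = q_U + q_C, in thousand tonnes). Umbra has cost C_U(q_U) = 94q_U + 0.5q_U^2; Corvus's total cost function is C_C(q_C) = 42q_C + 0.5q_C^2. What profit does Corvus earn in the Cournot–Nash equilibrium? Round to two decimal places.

Umbra's profit: π_U = (204 - Q)q_U - (94q_U + (1/2)q_U²). Setting ∂π_U/∂q_U = 0: 110 - 3q_U - (q_C) = 0.
Corvus's first-order condition: 162 - 3q_C - (q_U) = 0.
Rearranging gives the reaction functions q_U = (110 - q_C)/3 and q_C = (162 - q_U)/3.
Solving the pair: q_U = 21, q_C = 47.
Price P = 204 - 68 = 136.
Corvus's profit: 136·47 - 42·47 - (1/2)·47² = 3313.5000.

3313.50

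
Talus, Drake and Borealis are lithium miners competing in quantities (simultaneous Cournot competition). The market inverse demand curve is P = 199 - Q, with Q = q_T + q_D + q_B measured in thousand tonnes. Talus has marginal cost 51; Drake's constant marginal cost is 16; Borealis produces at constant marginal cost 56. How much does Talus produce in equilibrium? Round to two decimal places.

29.50

Talus's profit: π_T = (199 - Q)q_T - (51q_T). Setting ∂π_T/∂q_T = 0: 148 - 2q_T - (q_D + q_B) = 0.
Drake's first-order condition: 183 - 2q_D - (q_T + q_B) = 0.
Borealis's profit: π_B = (199 - Q)q_B - (56q_B). Setting ∂π_B/∂q_B = 0: 143 - 2q_B - (q_T + q_D) = 0.
Summing all 3 equations gives 474 − 4Q = 0, hence Q = 237/2.
Back-substituting: q_T = (148 − 237/2) = 59/2, q_D = (183 − 237/2) = 129/2, q_B = (143 − 237/2) = 49/2.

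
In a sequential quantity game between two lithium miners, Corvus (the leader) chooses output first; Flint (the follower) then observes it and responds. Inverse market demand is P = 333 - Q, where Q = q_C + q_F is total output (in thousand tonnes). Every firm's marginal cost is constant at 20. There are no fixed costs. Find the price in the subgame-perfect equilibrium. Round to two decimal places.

Solve by backward induction. Given q_C, the follower Flint maximises π_F = (333 - q_C - q_F)q_F - 20q_F.
Setting the follower's marginal profit to zero, 313 - q_C - 2q_F = 0, i.e. q_F = (313 - q_C)/2.
Corvus substitutes q_F(q_C) into its own profit: π_C = q_C(333 - q_C - (313 - q_C)/2) - 20q_C = (353/2 - (1/2)q_C)q_C - 20q_C.
Maximising: ∂π_C/∂q_C = 313/2 - q_C = 0, giving q_C = 313/2.
Then q_F = (313 - 313/2)/2 = 313/4.
Total output Q = 939/4, so price P = 333 - 939/4 = 393/4.

98.25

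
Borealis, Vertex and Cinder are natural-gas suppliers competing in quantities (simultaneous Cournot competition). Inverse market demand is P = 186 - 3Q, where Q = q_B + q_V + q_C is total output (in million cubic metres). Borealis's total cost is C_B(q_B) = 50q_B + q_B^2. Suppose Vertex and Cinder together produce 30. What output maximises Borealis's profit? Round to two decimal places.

With rivals' combined output fixed at 30, Borealis's profit is π_B = (186 - 3·30 - 3q_B)q_B - (50q_B + q_B²) = (96 - 3q_B)q_B - (50q_B + q_B²).
∂π_B/∂q_B = 46 - 8q_B = 0, so q_B = 23/4.

5.75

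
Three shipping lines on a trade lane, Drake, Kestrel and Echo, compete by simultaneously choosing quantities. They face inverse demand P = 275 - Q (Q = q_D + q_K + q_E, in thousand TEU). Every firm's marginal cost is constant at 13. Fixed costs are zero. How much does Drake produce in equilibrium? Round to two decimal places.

65.50

A representative firm's profit is π_i = q_i(275 - Q) - 13q_i.
Setting ∂π_i/∂q_i = 0 with rivals' quantities fixed: 262 - 2q_i - Σ_{j≠i} q_j = 0.
By symmetry each firm produces the same amount; substituting Σ_{j≠i} q_j = 2q_i yields q_i = 262/4 = 131/2.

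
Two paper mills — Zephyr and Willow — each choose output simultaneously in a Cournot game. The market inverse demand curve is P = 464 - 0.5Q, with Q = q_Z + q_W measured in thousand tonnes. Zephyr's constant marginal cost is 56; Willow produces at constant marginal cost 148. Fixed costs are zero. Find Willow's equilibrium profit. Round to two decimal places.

Zephyr's profit: π_Z = (464 - 0.5Q)q_Z - (56q_Z). Setting ∂π_Z/∂q_Z = 0: 408 - q_Z - (1/2)(q_W) = 0.
Willow's profit: π_W = (464 - 0.5Q)q_W - (148q_W). Setting ∂π_W/∂q_W = 0: 316 - q_W - (1/2)(q_Z) = 0.
Best responses: q_Z = (408 - (1/2)q_W), q_W = (316 - (1/2)q_Z).
Substituting one into the other gives q_Z = 1000/3 and q_W = 448/3.
Price P = 464 - (1/2)·(1448/3) = 668/3.
Willow's profit: (668/3 - 148)·(448/3) = 11150.2222.

11150.22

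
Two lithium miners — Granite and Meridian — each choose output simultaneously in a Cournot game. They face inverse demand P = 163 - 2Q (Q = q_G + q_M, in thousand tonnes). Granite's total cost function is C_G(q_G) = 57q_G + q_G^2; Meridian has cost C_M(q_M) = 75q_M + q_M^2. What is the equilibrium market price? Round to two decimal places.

Granite's profit: π_G = (163 - 2Q)q_G - (57q_G + q_G²). Setting ∂π_G/∂q_G = 0: 106 - 6q_G - 2(q_M) = 0.
Meridian's profit: π_M = (163 - 2Q)q_M - (75q_M + q_M²). Setting ∂π_M/∂q_M = 0: 88 - 6q_M - 2(q_G) = 0.
Rearranging gives the reaction functions q_G = (106 - 2q_M)/6 and q_M = (88 - 2q_G)/6.
Solving the pair: q_G = 115/8, q_M = 79/8.
Total output Q = 97/4, so price P = 163 - 2·(97/4) = 229/2.

114.50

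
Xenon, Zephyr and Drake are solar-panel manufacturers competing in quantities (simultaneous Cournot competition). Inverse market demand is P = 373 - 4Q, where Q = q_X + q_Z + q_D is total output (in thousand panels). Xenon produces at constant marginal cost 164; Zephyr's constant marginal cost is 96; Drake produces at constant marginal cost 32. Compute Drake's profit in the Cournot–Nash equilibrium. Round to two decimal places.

Xenon's profit: π_X = (373 - 4Q)q_X - (164q_X). Setting ∂π_X/∂q_X = 0: 209 - 8q_X - 4(q_Z + q_D) = 0.
Zephyr's profit: π_Z = (373 - 4Q)q_Z - (96q_Z). Setting ∂π_Z/∂q_Z = 0: 277 - 8q_Z - 4(q_X + q_D) = 0.
Drake's first-order condition: 341 - 8q_D - 4(q_X + q_Z) = 0.
Adding the 3 conditions: 827 − 8Q − 8Q = 0, i.e. Q = 827/16.
Back-substituting: q_X = (209 − 827/4)/4 = 9/16, q_Z = (277 − 827/4)/4 = 281/16, q_D = (341 − 827/4)/4 = 537/16.
Price P = 373 - 4·(827/16) = 665/4.
Drake's profit: (665/4 - 32)·(537/16) = 4505.7656.

4505.77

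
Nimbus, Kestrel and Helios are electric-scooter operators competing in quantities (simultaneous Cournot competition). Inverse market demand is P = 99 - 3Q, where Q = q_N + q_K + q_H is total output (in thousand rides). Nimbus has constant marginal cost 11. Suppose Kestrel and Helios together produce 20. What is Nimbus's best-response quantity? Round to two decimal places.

With rivals' combined output fixed at 20, Nimbus's profit is π_N = (99 - 3·20 - 3q_N)q_N - (11q_N) = (39 - 3q_N)q_N - (11q_N).
∂π_N/∂q_N = 28 - 6q_N = 0, so q_N = 14/3.

4.67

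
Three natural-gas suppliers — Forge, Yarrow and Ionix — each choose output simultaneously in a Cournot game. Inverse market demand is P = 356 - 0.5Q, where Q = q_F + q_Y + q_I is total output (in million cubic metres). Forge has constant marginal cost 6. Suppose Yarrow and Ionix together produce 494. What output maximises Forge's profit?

103

With rivals' combined output fixed at 494, Forge's profit is π_F = (356 - (1/2)·494 - (1/2)q_F)q_F - (6q_F) = (109 - (1/2)q_F)q_F - (6q_F).
∂π_F/∂q_F = 103 - q_F = 0, so q_F = 103.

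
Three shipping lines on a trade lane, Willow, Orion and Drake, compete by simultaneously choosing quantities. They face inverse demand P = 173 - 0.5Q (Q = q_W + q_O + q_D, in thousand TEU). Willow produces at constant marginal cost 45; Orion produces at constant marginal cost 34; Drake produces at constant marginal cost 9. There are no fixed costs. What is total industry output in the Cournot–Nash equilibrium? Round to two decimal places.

215.50

Willow's profit: π_W = (173 - 0.5Q)q_W - (45q_W). Setting ∂π_W/∂q_W = 0: 128 - q_W - (1/2)(q_O + q_D) = 0.
Orion's profit: π_O = (173 - 0.5Q)q_O - (34q_O). Setting ∂π_O/∂q_O = 0: 139 - q_O - (1/2)(q_W + q_D) = 0.
Drake's profit: π_D = (173 - 0.5Q)q_D - (9q_D). Setting ∂π_D/∂q_D = 0: 164 - q_D - (1/2)(q_W + q_O) = 0.
Adding the 3 first-order conditions: 431 − 2Q = 0, so Q = 431/2.
Back-substituting: q_W = (128 − 431/4)/(1/2) = 81/2, q_O = (139 − 431/4)/(1/2) = 125/2, q_D = (164 − 431/4)/(1/2) = 225/2.
Total output Q = 81/2 + 125/2 + 225/2 = 431/2.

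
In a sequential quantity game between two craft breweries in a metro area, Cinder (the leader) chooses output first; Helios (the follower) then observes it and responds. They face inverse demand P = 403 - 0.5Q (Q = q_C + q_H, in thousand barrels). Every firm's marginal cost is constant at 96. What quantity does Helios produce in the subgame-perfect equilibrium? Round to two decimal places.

The follower Helios best-responds to any q_C: π_H = (403 - 0.5Q)q_H - 96q_H.
∂π_H/∂q_H = 307 - (1/2)q_C - q_H = 0 gives the reaction function q_H = (307 - (1/2)q_C).
Cinder substitutes q_H(q_C) into its own profit: π_C = q_C(403 - (1/2)q_C - (307 - (1/2)q_C)/2) - 96q_C = (499/2 - (1/4)q_C)q_C - 96q_C.
Maximising: ∂π_C/∂q_C = 307/2 - (1/2)q_C = 0, giving q_C = 307.
Then q_H = (307 - (1/2)·307) = 307/2.

153.50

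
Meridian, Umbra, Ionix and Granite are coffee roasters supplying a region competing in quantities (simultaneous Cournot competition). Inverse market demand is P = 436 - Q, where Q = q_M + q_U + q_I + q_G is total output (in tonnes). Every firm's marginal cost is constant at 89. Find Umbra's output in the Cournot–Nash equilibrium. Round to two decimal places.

69.40

A representative firm's profit is π_i = q_i(436 - Q) - 89q_i.
First-order condition (treating rivals' output as given): 347 - 2q_i - Σ_{j≠i} q_j = 0.
By symmetry each firm produces the same amount; substituting Σ_{j≠i} q_j = 3q_i yields q_i = 347/5.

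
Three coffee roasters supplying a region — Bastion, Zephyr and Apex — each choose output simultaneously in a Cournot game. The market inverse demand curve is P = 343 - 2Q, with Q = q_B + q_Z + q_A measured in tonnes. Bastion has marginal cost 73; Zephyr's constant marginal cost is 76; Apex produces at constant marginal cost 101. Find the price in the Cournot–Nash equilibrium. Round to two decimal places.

148.25

Bastion's profit: π_B = (343 - 2Q)q_B - (73q_B). Setting ∂π_B/∂q_B = 0: 270 - 4q_B - 2(q_Z + q_A) = 0.
Zephyr's profit: π_Z = (343 - 2Q)q_Z - (76q_Z). Setting ∂π_Z/∂q_Z = 0: 267 - 4q_Z - 2(q_B + q_A) = 0.
Apex's profit: π_A = (343 - 2Q)q_A - (101q_A). Setting ∂π_A/∂q_A = 0: 242 - 4q_A - 2(q_B + q_Z) = 0.
Adding the 3 conditions: 779 − 4Q − 4Q = 0, i.e. Q = 779/8.
Back-substituting: q_B = (270 − 779/4)/2 = 301/8, q_Z = (267 − 779/4)/2 = 289/8, q_A = (242 − 779/4)/2 = 189/8.
Total output Q = 779/8, so price P = 343 - 2·(779/8) = 593/4.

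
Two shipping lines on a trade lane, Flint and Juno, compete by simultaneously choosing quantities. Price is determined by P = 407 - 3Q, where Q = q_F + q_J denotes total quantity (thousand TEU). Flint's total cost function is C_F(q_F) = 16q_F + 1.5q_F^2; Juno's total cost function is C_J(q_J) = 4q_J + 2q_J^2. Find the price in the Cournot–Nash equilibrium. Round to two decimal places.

Flint's profit: π_F = (407 - 3Q)q_F - (16q_F + (3/2)q_F²). Setting ∂π_F/∂q_F = 0: 391 - 9q_F - 3(q_J) = 0.
Juno's first-order condition: 403 - 10q_J - 3(q_F) = 0.
Rearranging gives the reaction functions q_F = (391 - 3q_J)/9 and q_J = (403 - 3q_F)/10.
Substituting one into the other gives q_F = 33.3457 and q_J = 818/27.
Total output Q = 63.6420, so price P = 407 - 3·63.6420 = 216.0741.

216.07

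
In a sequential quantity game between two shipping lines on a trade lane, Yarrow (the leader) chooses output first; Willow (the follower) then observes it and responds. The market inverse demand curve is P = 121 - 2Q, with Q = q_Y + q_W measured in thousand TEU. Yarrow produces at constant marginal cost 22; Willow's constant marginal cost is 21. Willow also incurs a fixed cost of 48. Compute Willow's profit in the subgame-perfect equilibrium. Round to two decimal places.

Solve by backward induction. Given q_Y, the follower Willow maximises π_W = (121 - 2q_Y - 2q_W)q_W - 21q_W.
Follower FOC: 100 - 2q_Y - 4q_W = 0, so q_W(q_Y) = (100 - 2q_Y)/4.
The leader anticipates this reaction. Substituting into P = 121 - 2Q gives P = 71 - q_Y, so π_Y = (71 - q_Y)q_Y - 22q_Y.
Maximising: ∂π_Y/∂q_Y = 49 - 2q_Y = 0, giving q_Y = 49/2.
Then q_W = (100 - 2·(49/2))/4 = 51/4.
Price P = 121 - 2·(149/4) = 93/2.
Willow's profit: (93/2 - 21)·(51/4) - 48 = 277.1250.

277.13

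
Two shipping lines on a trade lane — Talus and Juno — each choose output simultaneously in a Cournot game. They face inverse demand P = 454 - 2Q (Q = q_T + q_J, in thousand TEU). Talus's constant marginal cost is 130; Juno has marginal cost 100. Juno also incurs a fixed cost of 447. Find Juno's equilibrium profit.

Talus's profit: π_T = (454 - 2Q)q_T - (130q_T). Setting ∂π_T/∂q_T = 0: 324 - 4q_T - 2(q_J) = 0.
Juno's profit: π_J = (454 - 2Q)q_J - (100q_J). Setting ∂π_J/∂q_J = 0: 354 - 4q_J - 2(q_T) = 0.
Best responses: q_T = (324 - 2q_J)/4, q_J = (354 - 2q_T)/4.
Substituting one into the other gives q_T = 49 and q_J = 64.
Price P = 454 - 2·113 = 228.
Juno's profit: (228 - 100)·64 - 447 = 7745.

7745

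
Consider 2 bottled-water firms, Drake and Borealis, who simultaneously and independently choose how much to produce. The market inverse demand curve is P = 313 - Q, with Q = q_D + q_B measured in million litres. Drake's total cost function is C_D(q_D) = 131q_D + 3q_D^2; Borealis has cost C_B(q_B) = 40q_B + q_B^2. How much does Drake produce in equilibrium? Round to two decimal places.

Drake's profit: π_D = (313 - Q)q_D - (131q_D + 3q_D²). Setting ∂π_D/∂q_D = 0: 182 - 8q_D - (q_B) = 0.
Borealis's first-order condition: 273 - 4q_B - (q_D) = 0.
Rearranging gives the reaction functions q_D = (182 - q_B)/8 and q_B = (273 - q_D)/4.
Substituting one into the other gives q_D = 455/31 and q_B = 64.5806.

14.68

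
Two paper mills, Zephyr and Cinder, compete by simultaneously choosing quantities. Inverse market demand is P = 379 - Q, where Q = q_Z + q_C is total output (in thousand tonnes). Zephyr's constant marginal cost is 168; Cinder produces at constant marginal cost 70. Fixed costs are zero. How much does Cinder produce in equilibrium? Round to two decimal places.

Zephyr's profit: π_Z = (379 - Q)q_Z - (168q_Z). Setting ∂π_Z/∂q_Z = 0: 211 - 2q_Z - (q_C) = 0.
Cinder's profit: π_C = (379 - Q)q_C - (70q_C). Setting ∂π_C/∂q_C = 0: 309 - 2q_C - (q_Z) = 0.
Rearranging gives the reaction functions q_Z = (211 - q_C)/2 and q_C = (309 - q_Z)/2.
Solving the pair: q_Z = 113/3, q_C = 407/3.

135.67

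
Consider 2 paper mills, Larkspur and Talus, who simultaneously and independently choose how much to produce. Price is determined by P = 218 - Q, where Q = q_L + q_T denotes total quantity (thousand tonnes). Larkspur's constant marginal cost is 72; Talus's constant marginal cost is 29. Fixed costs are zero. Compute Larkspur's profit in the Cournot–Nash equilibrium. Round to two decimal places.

1178.78

Larkspur's profit: π_L = (218 - Q)q_L - (72q_L). Setting ∂π_L/∂q_L = 0: 146 - 2q_L - (q_T) = 0.
Talus's profit: π_T = (218 - Q)q_T - (29q_T). Setting ∂π_T/∂q_T = 0: 189 - 2q_T - (q_L) = 0.
So q_L = (146 - q_T)/2 and q_T = (189 - q_L)/2.
Substituting one into the other gives q_L = 103/3 and q_T = 232/3.
Price P = 218 - 335/3 = 319/3.
Larkspur's profit: (319/3 - 72)·(103/3) = 1178.7778.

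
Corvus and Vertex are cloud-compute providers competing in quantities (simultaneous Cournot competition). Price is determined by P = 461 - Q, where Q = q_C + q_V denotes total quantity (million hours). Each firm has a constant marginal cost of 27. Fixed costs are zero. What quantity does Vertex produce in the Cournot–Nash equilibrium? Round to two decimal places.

144.67

A representative firm's profit is π_i = q_i(461 - Q) - 27q_i.
First-order condition (treating rivals' output as given): 434 - 2q_i - q_j = 0.
By symmetry each firm produces the same amount; substituting q_j = q_i yields q_i = 434/3.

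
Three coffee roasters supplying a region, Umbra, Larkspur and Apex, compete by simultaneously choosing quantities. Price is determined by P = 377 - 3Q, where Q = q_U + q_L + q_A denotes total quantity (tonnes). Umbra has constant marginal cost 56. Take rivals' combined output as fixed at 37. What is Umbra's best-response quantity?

With rivals' combined output fixed at 37, Umbra's profit is π_U = (377 - 3·37 - 3q_U)q_U - (56q_U) = (266 - 3q_U)q_U - (56q_U).
∂π_U/∂q_U = 210 - 6q_U = 0, so q_U = 35.

35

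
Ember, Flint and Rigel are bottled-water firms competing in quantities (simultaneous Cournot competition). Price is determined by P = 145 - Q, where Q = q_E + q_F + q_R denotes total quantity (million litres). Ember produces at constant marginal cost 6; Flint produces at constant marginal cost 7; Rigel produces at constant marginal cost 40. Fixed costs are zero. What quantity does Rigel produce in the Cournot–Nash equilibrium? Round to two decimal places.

9.50

Ember's profit: π_E = (145 - Q)q_E - (6q_E). Setting ∂π_E/∂q_E = 0: 139 - 2q_E - (q_F + q_R) = 0.
Flint's first-order condition: 138 - 2q_F - (q_E + q_R) = 0.
Rigel's profit: π_R = (145 - Q)q_R - (40q_R). Setting ∂π_R/∂q_R = 0: 105 - 2q_R - (q_E + q_F) = 0.
Adding the 3 first-order conditions: 382 − 4Q = 0, so Q = 191/2.
Back-substituting: q_E = (139 − 191/2) = 87/2, q_F = (138 − 191/2) = 85/2, q_R = (105 − 191/2) = 19/2.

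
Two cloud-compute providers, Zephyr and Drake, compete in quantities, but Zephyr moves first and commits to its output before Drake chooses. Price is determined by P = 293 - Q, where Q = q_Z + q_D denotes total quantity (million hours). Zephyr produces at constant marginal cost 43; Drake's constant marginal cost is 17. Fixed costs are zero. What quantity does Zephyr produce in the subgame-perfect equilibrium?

112

The follower Drake best-responds to any q_Z: π_D = (293 - Q)q_D - 17q_D.
∂π_D/∂q_D = 276 - q_Z - 2q_D = 0 gives the reaction function q_D = (276 - q_Z)/2.
Zephyr substitutes q_D(q_Z) into its own profit: π_Z = q_Z(293 - q_Z - (276 - q_Z)/2) - 43q_Z = (155 - (1/2)q_Z)q_Z - 43q_Z.
The leader's first-order condition 112 - q_Z = 0 yields q_Z = 112.
Then q_D = (276 - 112)/2 = 82.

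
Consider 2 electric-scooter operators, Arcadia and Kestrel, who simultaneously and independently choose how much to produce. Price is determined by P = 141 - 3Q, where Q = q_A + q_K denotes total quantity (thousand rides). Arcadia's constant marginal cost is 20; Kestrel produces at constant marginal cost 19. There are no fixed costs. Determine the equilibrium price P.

60

Arcadia's profit: π_A = (141 - 3Q)q_A - (20q_A). Setting ∂π_A/∂q_A = 0: 121 - 6q_A - 3(q_K) = 0.
Kestrel's first-order condition: 122 - 6q_K - 3(q_A) = 0.
Best responses: q_A = (121 - 3q_K)/6, q_K = (122 - 3q_A)/6.
Solving the pair: q_A = 40/3, q_K = 41/3.
Total output Q = 27, so price P = 141 - 3·27 = 60.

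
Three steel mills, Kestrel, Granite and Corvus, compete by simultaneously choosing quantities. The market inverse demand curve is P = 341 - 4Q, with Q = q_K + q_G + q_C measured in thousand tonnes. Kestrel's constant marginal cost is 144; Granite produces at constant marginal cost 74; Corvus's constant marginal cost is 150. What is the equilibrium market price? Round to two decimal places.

Kestrel's profit: π_K = (341 - 4Q)q_K - (144q_K). Setting ∂π_K/∂q_K = 0: 197 - 8q_K - 4(q_G + q_C) = 0.
Granite's profit: π_G = (341 - 4Q)q_G - (74q_G). Setting ∂π_G/∂q_G = 0: 267 - 8q_G - 4(q_K + q_C) = 0.
Corvus's profit: π_C = (341 - 4Q)q_C - (150q_C). Setting ∂π_C/∂q_C = 0: 191 - 8q_C - 4(q_K + q_G) = 0.
Adding the 3 conditions: 655 − 8Q − 8Q = 0, i.e. Q = 655/16.
Back-substituting: q_K = (197 − 655/4)/4 = 133/16, q_G = (267 − 655/4)/4 = 413/16, q_C = (191 − 655/4)/4 = 109/16.
Total output Q = 655/16, so price P = 341 - 4·(655/16) = 709/4.

177.25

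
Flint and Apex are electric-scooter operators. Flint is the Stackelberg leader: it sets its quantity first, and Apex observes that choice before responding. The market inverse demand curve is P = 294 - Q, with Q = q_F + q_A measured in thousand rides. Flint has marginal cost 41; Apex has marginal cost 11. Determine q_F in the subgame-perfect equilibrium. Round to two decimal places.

111.50

Solve by backward induction. Given q_F, the follower Apex maximises π_A = (294 - q_F - q_A)q_A - 11q_A.
Setting the follower's marginal profit to zero, 283 - q_F - 2q_A = 0, i.e. q_A = (283 - q_F)/2.
The leader anticipates this reaction. Substituting into P = 294 - Q gives P = 305/2 - (1/2)q_F, so π_F = (305/2 - (1/2)q_F)q_F - 41q_F.
Leader FOC: 223/2 - q_F = 0, so q_F = 223/2.
Then q_A = (283 - 223/2)/2 = 343/4.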